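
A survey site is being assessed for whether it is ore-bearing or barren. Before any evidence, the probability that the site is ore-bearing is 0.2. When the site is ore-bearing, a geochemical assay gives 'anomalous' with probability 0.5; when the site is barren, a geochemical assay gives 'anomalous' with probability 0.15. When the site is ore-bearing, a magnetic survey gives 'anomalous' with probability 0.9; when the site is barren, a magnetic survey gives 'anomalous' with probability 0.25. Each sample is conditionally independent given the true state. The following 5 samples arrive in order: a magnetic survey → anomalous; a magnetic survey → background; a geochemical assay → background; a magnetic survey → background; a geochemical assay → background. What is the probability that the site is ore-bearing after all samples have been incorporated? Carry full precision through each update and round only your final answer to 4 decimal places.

0.0055

After a magnetic survey='anomalous': P(ore) = 0.9·0.2000 / (0.9·0.2000 + 0.25·0.8000) ≈ 0.4737
After a magnetic survey='background': P(ore) = 0.1·0.4737 / (0.1·0.4737 + 0.75·0.5263) ≈ 0.1071
After a geochemical assay='background': P(ore) = 0.5·0.1071 / (0.5·0.1071 + 0.85·0.8929) ≈ 0.0659
After a magnetic survey='background': P(ore) = 0.1·0.0659 / (0.1·0.0659 + 0.75·0.9341) ≈ 0.0093
After a geochemical assay='background': P(ore) = 0.5·0.0093 / (0.5·0.0093 + 0.85·0.9907) ≈ 0.0055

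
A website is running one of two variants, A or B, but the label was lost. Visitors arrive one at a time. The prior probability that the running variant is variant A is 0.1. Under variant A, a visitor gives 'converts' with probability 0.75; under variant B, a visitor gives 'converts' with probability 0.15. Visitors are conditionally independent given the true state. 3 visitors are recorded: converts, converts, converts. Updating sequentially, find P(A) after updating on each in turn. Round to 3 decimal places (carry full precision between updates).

Each posterior becomes the prior for the next update.
After 'converts': P(A) = 0.75·0.1000 / (0.75·0.1000 + 0.15·0.9000) ≈ 0.3571
After 'converts': P(A) = 0.75·0.3571 / (0.75·0.3571 + 0.15·0.6429) ≈ 0.7353
After 'converts': P(A) = 0.75·0.7353 / (0.75·0.7353 + 0.15·0.2647) ≈ 0.9328

0.933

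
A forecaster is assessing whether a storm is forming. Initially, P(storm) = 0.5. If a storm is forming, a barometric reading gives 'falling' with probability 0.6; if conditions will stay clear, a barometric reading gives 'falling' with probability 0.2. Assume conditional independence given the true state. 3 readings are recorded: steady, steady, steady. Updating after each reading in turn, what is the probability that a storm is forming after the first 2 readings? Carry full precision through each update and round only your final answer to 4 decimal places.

Apply Bayes' rule sequentially, carrying P(storm) forward.
After 'steady': P(storm) = 0.4·0.5000 / (0.4·0.5000 + 0.8·0.5000) ≈ 0.3333
After 'steady': P(storm) = 0.4·0.3333 / (0.4·0.3333 + 0.8·0.6667) ≈ 0.2000

0.2000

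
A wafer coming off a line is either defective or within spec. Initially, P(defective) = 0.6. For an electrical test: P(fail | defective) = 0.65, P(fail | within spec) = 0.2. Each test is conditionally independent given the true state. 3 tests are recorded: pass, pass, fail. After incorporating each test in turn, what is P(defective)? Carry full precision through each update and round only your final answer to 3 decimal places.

After 'pass': P(defective) = 0.35·0.6000 / (0.35·0.6000 + 0.8·0.4000) ≈ 0.3962
After 'pass': P(defective) = 0.35·0.3962 / (0.35·0.3962 + 0.8·0.6038) ≈ 0.2231
After 'fail': P(defective) = 0.65·0.2231 / (0.65·0.2231 + 0.2·0.7769) ≈ 0.4827

0.483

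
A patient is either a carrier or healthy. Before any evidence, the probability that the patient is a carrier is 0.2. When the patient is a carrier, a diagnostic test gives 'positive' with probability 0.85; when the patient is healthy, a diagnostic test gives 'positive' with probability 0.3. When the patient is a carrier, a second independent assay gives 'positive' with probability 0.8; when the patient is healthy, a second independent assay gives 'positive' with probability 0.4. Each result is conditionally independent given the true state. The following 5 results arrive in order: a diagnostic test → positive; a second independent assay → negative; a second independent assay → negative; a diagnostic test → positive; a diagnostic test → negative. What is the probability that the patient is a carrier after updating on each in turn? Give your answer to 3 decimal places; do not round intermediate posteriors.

Each posterior becomes the prior for the next update.
After a diagnostic test='positive': P(carrier) = 0.85·0.2000 / (0.85·0.2000 + 0.3·0.8000) ≈ 0.4146
After a second independent assay='negative': P(carrier) = 0.2·0.4146 / (0.2·0.4146 + 0.6·0.5854) ≈ 0.1910
After a second independent assay='negative': P(carrier) = 0.2·0.1910 / (0.2·0.1910 + 0.6·0.8090) ≈ 0.0730
After a diagnostic test='positive': P(carrier) = 0.85·0.0730 / (0.85·0.0730 + 0.3·0.9270) ≈ 0.1823
After a diagnostic test='negative': P(carrier) = 0.15·0.1823 / (0.15·0.1823 + 0.7·0.8177) ≈ 0.0456

0.046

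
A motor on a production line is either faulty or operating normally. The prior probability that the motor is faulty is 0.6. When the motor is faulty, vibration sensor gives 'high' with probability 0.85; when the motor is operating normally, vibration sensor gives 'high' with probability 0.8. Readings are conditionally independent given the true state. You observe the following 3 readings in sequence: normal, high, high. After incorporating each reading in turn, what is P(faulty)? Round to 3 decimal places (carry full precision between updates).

0.559

After 'normal': P(faulty) = 0.15·0.6000 / (0.15·0.6000 + 0.2·0.4000) ≈ 0.5294
After 'high': P(faulty) = 0.85·0.5294 / (0.85·0.5294 + 0.8·0.4706) ≈ 0.5445
After 'high': P(faulty) = 0.85·0.5445 / (0.85·0.5445 + 0.8·0.4555) ≈ 0.5595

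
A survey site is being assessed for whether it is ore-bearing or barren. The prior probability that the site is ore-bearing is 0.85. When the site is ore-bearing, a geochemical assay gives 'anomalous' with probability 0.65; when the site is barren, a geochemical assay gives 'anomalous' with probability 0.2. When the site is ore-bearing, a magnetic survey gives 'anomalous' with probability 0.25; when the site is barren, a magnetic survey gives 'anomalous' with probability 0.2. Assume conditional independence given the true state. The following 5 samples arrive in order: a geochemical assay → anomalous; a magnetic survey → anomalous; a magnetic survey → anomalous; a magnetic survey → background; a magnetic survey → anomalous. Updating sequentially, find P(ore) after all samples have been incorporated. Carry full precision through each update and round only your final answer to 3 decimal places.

After a geochemical assay='anomalous': P(ore) = 0.65·0.8500 / (0.65·0.8500 + 0.2·0.1500) ≈ 0.9485
After a magnetic survey='anomalous': P(ore) = 0.25·0.9485 / (0.25·0.9485 + 0.2·0.0515) ≈ 0.9584
After a magnetic survey='anomalous': P(ore) = 0.25·0.9584 / (0.25·0.9584 + 0.2·0.0416) ≈ 0.9664
After a magnetic survey='background': P(ore) = 0.75·0.9664 / (0.75·0.9664 + 0.8·0.0336) ≈ 0.9643
After a magnetic survey='anomalous': P(ore) = 0.25·0.9643 / (0.25·0.9643 + 0.2·0.0357) ≈ 0.9712

0.971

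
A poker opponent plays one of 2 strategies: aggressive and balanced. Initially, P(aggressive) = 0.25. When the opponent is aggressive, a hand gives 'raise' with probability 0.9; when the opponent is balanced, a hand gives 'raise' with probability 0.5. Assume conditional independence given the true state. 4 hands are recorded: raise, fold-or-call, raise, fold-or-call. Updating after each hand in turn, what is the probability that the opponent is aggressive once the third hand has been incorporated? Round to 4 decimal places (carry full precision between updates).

0.1776

Apply Bayes' rule sequentially, carrying P(aggressive) forward.
After 'raise': P(aggressive) = 0.9·0.2500 / (0.9·0.2500 + 0.5·0.7500) ≈ 0.3750
After 'fold-or-call': P(aggressive) = 0.1·0.3750 / (0.1·0.3750 + 0.5·0.6250) ≈ 0.1071
After 'raise': P(aggressive) = 0.9·0.1071 / (0.9·0.1071 + 0.5·0.8929) ≈ 0.1776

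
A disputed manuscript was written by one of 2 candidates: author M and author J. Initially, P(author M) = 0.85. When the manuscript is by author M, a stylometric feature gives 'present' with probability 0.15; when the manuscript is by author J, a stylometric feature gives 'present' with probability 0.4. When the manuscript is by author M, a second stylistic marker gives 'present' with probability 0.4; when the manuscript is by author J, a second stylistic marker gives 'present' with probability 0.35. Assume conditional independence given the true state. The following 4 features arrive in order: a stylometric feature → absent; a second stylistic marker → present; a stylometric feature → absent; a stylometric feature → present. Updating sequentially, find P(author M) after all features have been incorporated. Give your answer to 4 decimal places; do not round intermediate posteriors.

0.8298

After a stylometric feature='absent': P(author M) = 0.85·0.8500 / (0.85·0.8500 + 0.6·0.1500) ≈ 0.8892
After a second stylistic marker='present': P(author M) = 0.4·0.8892 / (0.4·0.8892 + 0.35·0.1108) ≈ 0.9017
After a stylometric feature='absent': P(author M) = 0.85·0.9017 / (0.85·0.9017 + 0.6·0.0983) ≈ 0.9286
After a stylometric feature='present': P(author M) = 0.15·0.9286 / (0.15·0.9286 + 0.4·0.0714) ≈ 0.8298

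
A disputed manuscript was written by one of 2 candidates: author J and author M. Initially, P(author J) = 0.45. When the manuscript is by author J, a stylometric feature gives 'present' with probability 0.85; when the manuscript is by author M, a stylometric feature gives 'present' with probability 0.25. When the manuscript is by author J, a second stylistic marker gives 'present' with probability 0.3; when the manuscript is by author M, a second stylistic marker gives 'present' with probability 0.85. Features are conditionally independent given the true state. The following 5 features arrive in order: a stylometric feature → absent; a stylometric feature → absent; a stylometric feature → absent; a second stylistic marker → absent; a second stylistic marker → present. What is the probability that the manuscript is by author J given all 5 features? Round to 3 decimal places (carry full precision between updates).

After a stylometric feature='absent': P(author J) = 0.15·0.4500 / (0.15·0.4500 + 0.75·0.5500) ≈ 0.1406
After a stylometric feature='absent': P(author J) = 0.15·0.1406 / (0.15·0.1406 + 0.75·0.8594) ≈ 0.0317
After a stylometric feature='absent': P(author J) = 0.15·0.0317 / (0.15·0.0317 + 0.75·0.9683) ≈ 0.0065
After a second stylistic marker='absent': P(author J) = 0.7·0.0065 / (0.7·0.0065 + 0.15·0.9935) ≈ 0.0296
After a second stylistic marker='present': P(author J) = 0.3·0.0296 / (0.3·0.0296 + 0.85·0.9704) ≈ 0.0107

0.011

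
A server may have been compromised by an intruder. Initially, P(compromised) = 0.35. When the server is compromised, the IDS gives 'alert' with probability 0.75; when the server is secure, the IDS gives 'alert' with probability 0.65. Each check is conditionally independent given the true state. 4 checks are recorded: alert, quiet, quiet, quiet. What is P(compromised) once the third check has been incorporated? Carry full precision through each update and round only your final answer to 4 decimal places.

0.2407

After 'alert': P(compromised) = 0.75·0.3500 / (0.75·0.3500 + 0.65·0.6500) ≈ 0.3832
After 'quiet': P(compromised) = 0.25·0.3832 / (0.25·0.3832 + 0.35·0.6168) ≈ 0.3074
After 'quiet': P(compromised) = 0.25·0.3074 / (0.25·0.3074 + 0.35·0.6926) ≈ 0.2407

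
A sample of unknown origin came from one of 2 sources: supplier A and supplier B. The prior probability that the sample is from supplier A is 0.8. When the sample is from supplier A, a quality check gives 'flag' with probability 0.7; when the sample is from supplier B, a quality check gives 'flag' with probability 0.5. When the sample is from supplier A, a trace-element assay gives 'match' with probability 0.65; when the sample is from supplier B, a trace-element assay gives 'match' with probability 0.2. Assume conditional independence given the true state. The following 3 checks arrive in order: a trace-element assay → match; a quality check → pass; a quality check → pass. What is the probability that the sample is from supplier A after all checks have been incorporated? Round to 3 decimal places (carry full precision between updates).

0.824

After a trace-element assay='match': P(supplier A) = 0.65·0.8000 / (0.65·0.8000 + 0.2·0.2000) ≈ 0.9286
After a quality check='pass': P(supplier A) = 0.3·0.9286 / (0.3·0.9286 + 0.5·0.0714) ≈ 0.8864
After a quality check='pass': P(supplier A) = 0.3·0.8864 / (0.3·0.8864 + 0.5·0.1136) ≈ 0.8239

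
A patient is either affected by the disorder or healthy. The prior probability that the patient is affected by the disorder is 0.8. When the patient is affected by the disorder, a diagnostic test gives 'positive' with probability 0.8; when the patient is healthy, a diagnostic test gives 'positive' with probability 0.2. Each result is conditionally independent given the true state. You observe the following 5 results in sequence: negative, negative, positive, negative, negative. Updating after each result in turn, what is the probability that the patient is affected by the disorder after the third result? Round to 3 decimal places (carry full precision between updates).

0.500

After 'negative': P(affected) = 0.2·0.8000 / (0.2·0.8000 + 0.8·0.2000) ≈ 0.5000
After 'negative': P(affected) = 0.2·0.5000 / (0.2·0.5000 + 0.8·0.5000) ≈ 0.2000
After 'positive': P(affected) = 0.8·0.2000 / (0.8·0.2000 + 0.2·0.8000) ≈ 0.5000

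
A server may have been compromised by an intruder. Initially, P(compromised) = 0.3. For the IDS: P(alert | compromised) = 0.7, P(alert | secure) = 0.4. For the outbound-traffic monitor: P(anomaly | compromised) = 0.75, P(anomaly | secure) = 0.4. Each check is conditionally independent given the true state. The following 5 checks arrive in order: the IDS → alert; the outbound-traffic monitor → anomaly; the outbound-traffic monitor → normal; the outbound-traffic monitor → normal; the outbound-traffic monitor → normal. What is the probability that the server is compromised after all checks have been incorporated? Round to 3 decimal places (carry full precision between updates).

Apply Bayes' rule sequentially, carrying P(compromised) forward.
After the IDS='alert': P(compromised) = 0.7·0.3000 / (0.7·0.3000 + 0.4·0.7000) ≈ 0.4286
After the outbound-traffic monitor='anomaly': P(compromised) = 0.75·0.4286 / (0.75·0.4286 + 0.4·0.5714) ≈ 0.5844
After the outbound-traffic monitor='normal': P(compromised) = 0.25·0.5844 / (0.25·0.5844 + 0.6·0.4156) ≈ 0.3695
After the outbound-traffic monitor='normal': P(compromised) = 0.25·0.3695 / (0.25·0.3695 + 0.6·0.6305) ≈ 0.1962
After the outbound-traffic monitor='normal': P(compromised) = 0.25·0.1962 / (0.25·0.1962 + 0.6·0.8038) ≈ 0.0923

0.092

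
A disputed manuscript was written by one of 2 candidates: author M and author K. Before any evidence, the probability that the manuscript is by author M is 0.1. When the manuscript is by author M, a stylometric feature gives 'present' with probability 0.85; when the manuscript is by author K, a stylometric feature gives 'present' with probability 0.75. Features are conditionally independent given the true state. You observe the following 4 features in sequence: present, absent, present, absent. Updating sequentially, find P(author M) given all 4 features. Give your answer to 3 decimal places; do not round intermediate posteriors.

0.049

After 'present': P(author M) = 0.85·0.1000 / (0.85·0.1000 + 0.75·0.9000) ≈ 0.1118
After 'absent': P(author M) = 0.15·0.1118 / (0.15·0.1118 + 0.25·0.8882) ≈ 0.0702
After 'present': P(author M) = 0.85·0.0702 / (0.85·0.0702 + 0.75·0.9298) ≈ 0.0789
After 'absent': P(author M) = 0.15·0.0789 / (0.15·0.0789 + 0.25·0.9211) ≈ 0.0489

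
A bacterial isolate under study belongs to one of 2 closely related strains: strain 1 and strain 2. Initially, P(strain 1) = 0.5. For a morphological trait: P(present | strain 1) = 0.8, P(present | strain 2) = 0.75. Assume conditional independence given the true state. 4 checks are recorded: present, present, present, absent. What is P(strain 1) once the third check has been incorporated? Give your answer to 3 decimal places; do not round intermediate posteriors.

After 'present': P(strain 1) = 0.8·0.5000 / (0.8·0.5000 + 0.75·0.5000) ≈ 0.5161
After 'present': P(strain 1) = 0.8·0.5161 / (0.8·0.5161 + 0.75·0.4839) ≈ 0.5322
After 'present': P(strain 1) = 0.8·0.5322 / (0.8·0.5322 + 0.75·0.4678) ≈ 0.5483

0.548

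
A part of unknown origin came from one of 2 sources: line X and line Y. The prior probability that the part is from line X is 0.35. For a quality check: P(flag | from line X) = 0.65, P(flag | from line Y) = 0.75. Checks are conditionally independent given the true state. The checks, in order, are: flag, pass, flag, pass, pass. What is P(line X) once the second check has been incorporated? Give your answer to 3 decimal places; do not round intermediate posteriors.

0.395

Each posterior becomes the prior for the next update.
After 'flag': P(line X) = 0.65·0.3500 / (0.65·0.3500 + 0.75·0.6500) ≈ 0.3182
After 'pass': P(line X) = 0.35·0.3182 / (0.35·0.3182 + 0.25·0.6818) ≈ 0.3952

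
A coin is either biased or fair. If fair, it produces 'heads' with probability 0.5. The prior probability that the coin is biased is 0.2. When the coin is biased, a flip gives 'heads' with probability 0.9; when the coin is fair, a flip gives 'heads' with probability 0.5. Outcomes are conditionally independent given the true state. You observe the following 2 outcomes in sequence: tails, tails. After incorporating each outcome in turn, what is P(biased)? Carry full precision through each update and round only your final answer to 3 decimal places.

After 'tails': P(biased) = 0.1·0.2000 / (0.1·0.2000 + 0.5·0.8000) ≈ 0.0476
After 'tails': P(biased) = 0.1·0.0476 / (0.1·0.0476 + 0.5·0.9524) ≈ 0.0099

0.010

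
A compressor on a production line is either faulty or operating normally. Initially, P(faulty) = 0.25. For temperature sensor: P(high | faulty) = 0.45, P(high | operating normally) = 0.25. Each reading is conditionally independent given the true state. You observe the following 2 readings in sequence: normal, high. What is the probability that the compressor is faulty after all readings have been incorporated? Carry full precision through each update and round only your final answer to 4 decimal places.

0.3056

After 'normal': P(faulty) = 0.55·0.2500 / (0.55·0.2500 + 0.75·0.7500) ≈ 0.1964
After 'high': P(faulty) = 0.45·0.1964 / (0.45·0.1964 + 0.25·0.8036) ≈ 0.3056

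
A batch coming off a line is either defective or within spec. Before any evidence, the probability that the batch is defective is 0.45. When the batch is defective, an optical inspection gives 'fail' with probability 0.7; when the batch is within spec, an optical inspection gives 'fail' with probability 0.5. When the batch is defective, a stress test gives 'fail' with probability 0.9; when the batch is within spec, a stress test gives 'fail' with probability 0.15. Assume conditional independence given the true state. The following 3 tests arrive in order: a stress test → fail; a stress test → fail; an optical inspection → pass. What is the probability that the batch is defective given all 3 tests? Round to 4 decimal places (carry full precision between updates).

After a stress test='fail': P(defective) = 0.9·0.4500 / (0.9·0.4500 + 0.15·0.5500) ≈ 0.8308
After a stress test='fail': P(defective) = 0.9·0.8308 / (0.9·0.8308 + 0.15·0.1692) ≈ 0.9672
After an optical inspection='pass': P(defective) = 0.3·0.9672 / (0.3·0.9672 + 0.5·0.0328) ≈ 0.9464

0.9464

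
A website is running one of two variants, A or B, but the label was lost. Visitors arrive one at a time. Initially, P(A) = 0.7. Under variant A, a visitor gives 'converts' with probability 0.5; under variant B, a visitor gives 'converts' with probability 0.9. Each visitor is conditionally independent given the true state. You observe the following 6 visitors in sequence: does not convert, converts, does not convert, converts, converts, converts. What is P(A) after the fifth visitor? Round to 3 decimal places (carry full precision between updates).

0.909

After 'does not convert': P(A) = 0.5·0.7000 / (0.5·0.7000 + 0.1·0.3000) ≈ 0.9211
After 'converts': P(A) = 0.5·0.9211 / (0.5·0.9211 + 0.9·0.0789) ≈ 0.8663
After 'does not convert': P(A) = 0.5·0.8663 / (0.5·0.8663 + 0.1·0.1337) ≈ 0.9701
After 'converts': P(A) = 0.5·0.9701 / (0.5·0.9701 + 0.9·0.0299) ≈ 0.9474
After 'converts': P(A) = 0.5·0.9474 / (0.5·0.9474 + 0.9·0.0526) ≈ 0.9091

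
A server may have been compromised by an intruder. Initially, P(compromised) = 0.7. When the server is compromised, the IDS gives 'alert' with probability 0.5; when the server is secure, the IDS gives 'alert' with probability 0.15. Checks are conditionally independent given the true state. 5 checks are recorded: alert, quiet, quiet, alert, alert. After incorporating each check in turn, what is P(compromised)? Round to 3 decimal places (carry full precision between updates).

After 'alert': P(compromised) = 0.5·0.7000 / (0.5·0.7000 + 0.15·0.3000) ≈ 0.8861
After 'quiet': P(compromised) = 0.5·0.8861 / (0.5·0.8861 + 0.85·0.1139) ≈ 0.8206
After 'quiet': P(compromised) = 0.5·0.8206 / (0.5·0.8206 + 0.85·0.1794) ≈ 0.7291
After 'alert': P(compromised) = 0.5·0.7291 / (0.5·0.7291 + 0.15·0.2709) ≈ 0.8997
After 'alert': P(compromised) = 0.5·0.8997 / (0.5·0.8997 + 0.15·0.1003) ≈ 0.9676

0.968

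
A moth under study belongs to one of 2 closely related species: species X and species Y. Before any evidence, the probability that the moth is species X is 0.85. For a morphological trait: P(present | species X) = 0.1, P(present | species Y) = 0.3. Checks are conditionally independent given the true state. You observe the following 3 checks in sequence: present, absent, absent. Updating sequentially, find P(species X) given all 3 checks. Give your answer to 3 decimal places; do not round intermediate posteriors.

Apply Bayes' rule sequentially, carrying P(species X) forward.
After 'present': P(species X) = 0.1·0.8500 / (0.1·0.8500 + 0.3·0.1500) ≈ 0.6538
After 'absent': P(species X) = 0.9·0.6538 / (0.9·0.6538 + 0.7·0.3462) ≈ 0.7083
After 'absent': P(species X) = 0.9·0.7083 / (0.9·0.7083 + 0.7·0.2917) ≈ 0.7574

0.757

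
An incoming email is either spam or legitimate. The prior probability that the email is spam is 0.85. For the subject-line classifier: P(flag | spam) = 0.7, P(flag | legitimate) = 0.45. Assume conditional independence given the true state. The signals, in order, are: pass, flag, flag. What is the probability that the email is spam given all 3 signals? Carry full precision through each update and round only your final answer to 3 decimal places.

0.882

Apply Bayes' rule sequentially, carrying P(spam) forward.
After 'pass': P(spam) = 0.3·0.8500 / (0.3·0.8500 + 0.55·0.1500) ≈ 0.7556
After 'flag': P(spam) = 0.7·0.7556 / (0.7·0.7556 + 0.45·0.2444) ≈ 0.8278
After 'flag': P(spam) = 0.7·0.8278 / (0.7·0.8278 + 0.45·0.1722) ≈ 0.8821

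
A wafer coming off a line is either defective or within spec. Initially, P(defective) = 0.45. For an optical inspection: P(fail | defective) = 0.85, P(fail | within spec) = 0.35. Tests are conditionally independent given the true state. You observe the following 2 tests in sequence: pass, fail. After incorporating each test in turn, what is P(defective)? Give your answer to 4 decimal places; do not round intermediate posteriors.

Apply Bayes' rule sequentially, carrying P(defective) forward.
After 'pass': P(defective) = 0.15·0.4500 / (0.15·0.4500 + 0.65·0.5500) ≈ 0.1588
After 'fail': P(defective) = 0.85·0.1588 / (0.85·0.1588 + 0.35·0.8412) ≈ 0.3144

0.3144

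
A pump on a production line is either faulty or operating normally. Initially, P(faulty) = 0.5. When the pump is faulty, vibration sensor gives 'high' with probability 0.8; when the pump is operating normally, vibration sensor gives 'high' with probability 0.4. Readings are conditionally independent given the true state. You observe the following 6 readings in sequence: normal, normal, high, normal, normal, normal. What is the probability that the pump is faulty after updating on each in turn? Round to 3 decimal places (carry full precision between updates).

After 'normal': P(faulty) = 0.2·0.5000 / (0.2·0.5000 + 0.6·0.5000) ≈ 0.2500
After 'normal': P(faulty) = 0.2·0.2500 / (0.2·0.2500 + 0.6·0.7500) ≈ 0.1000
After 'high': P(faulty) = 0.8·0.1000 / (0.8·0.1000 + 0.4·0.9000) ≈ 0.1818
After 'normal': P(faulty) = 0.2·0.1818 / (0.2·0.1818 + 0.6·0.8182) ≈ 0.0690
After 'normal': P(faulty) = 0.2·0.0690 / (0.2·0.0690 + 0.6·0.9310) ≈ 0.0241
After 'normal': P(faulty) = 0.2·0.0241 / (0.2·0.0241 + 0.6·0.9759) ≈ 0.0082

0.008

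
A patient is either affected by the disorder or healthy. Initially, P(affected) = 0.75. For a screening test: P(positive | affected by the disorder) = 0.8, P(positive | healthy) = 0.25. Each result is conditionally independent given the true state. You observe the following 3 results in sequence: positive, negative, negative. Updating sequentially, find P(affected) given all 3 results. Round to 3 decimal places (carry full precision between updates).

After 'positive': P(affected) = 0.8·0.7500 / (0.8·0.7500 + 0.25·0.2500) ≈ 0.9057
After 'negative': P(affected) = 0.2·0.9057 / (0.2·0.9057 + 0.75·0.0943) ≈ 0.7191
After 'negative': P(affected) = 0.2·0.7191 / (0.2·0.7191 + 0.75·0.2809) ≈ 0.4057

0.406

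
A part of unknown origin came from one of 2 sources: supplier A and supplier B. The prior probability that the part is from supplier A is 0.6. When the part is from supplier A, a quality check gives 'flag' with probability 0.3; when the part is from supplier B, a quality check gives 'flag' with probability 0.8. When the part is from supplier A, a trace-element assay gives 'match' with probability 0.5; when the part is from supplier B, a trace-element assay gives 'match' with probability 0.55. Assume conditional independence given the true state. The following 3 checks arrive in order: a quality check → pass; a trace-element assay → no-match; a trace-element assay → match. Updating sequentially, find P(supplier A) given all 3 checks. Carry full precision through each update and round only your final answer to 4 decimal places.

0.8413

After a quality check='pass': P(supplier A) = 0.7·0.6000 / (0.7·0.6000 + 0.2·0.4000) ≈ 0.8400
After a trace-element assay='no-match': P(supplier A) = 0.5·0.8400 / (0.5·0.8400 + 0.45·0.1600) ≈ 0.8537
After a trace-element assay='match': P(supplier A) = 0.5·0.8537 / (0.5·0.8537 + 0.55·0.1463) ≈ 0.8413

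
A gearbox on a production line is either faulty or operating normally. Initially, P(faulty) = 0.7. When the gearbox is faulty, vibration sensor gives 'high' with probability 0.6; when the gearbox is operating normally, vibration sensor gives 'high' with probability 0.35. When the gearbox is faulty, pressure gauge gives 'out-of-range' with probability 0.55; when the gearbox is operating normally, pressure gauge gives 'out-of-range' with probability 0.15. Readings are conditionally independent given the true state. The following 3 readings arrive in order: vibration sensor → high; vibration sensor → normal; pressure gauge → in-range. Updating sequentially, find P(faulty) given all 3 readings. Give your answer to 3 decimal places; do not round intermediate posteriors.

0.566

After vibration sensor='high': P(faulty) = 0.6·0.7000 / (0.6·0.7000 + 0.35·0.3000) ≈ 0.8000
After vibration sensor='normal': P(faulty) = 0.4·0.8000 / (0.4·0.8000 + 0.65·0.2000) ≈ 0.7111
After pressure gauge='in-range': P(faulty) = 0.45·0.7111 / (0.45·0.7111 + 0.85·0.2889) ≈ 0.5658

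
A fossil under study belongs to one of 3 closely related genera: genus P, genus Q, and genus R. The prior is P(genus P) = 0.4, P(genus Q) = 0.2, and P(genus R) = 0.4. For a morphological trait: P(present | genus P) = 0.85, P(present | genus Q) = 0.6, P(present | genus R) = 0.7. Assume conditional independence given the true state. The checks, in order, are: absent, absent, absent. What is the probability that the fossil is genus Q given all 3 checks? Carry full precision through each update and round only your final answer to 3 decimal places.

0.513

Each posterior becomes the prior for the next update.
After 'absent': normaliser = 0.15·0.4000 + 0.4·0.2000 + 0.3·0.4000; P(genus P) ≈ 0.2308, P(genus Q) ≈ 0.3077, P(genus R) ≈ 0.4615
After 'absent': normaliser = 0.15·0.2308 + 0.4·0.3077 + 0.3·0.4615; P(genus P) ≈ 0.1169, P(genus Q) ≈ 0.4156, P(genus R) ≈ 0.4675
After 'absent': normaliser = 0.15·0.1169 + 0.4·0.4156 + 0.3·0.4675; P(genus P) ≈ 0.0541, P(genus Q) ≈ 0.5130, P(genus R) ≈ 0.4329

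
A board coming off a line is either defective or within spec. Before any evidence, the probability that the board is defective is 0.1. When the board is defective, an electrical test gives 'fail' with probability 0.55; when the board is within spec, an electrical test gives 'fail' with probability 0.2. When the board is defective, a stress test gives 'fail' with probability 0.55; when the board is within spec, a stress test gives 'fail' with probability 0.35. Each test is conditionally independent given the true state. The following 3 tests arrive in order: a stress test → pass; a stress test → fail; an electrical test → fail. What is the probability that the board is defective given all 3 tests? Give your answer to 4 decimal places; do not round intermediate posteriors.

0.2495

After a stress test='pass': P(defective) = 0.45·0.1000 / (0.45·0.1000 + 0.65·0.9000) ≈ 0.0714
After a stress test='fail': P(defective) = 0.55·0.0714 / (0.55·0.0714 + 0.35·0.9286) ≈ 0.1078
After an electrical test='fail': P(defective) = 0.55·0.1078 / (0.55·0.1078 + 0.2·0.8922) ≈ 0.2495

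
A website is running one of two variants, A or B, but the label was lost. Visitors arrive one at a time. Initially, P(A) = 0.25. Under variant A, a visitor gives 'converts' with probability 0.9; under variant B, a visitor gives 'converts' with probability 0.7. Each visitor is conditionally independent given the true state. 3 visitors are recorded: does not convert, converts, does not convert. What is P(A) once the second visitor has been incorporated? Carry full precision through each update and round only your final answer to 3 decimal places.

After 'does not convert': P(A) = 0.1·0.2500 / (0.1·0.2500 + 0.3·0.7500) ≈ 0.1000
After 'converts': P(A) = 0.9·0.1000 / (0.9·0.1000 + 0.7·0.9000) ≈ 0.1250

0.125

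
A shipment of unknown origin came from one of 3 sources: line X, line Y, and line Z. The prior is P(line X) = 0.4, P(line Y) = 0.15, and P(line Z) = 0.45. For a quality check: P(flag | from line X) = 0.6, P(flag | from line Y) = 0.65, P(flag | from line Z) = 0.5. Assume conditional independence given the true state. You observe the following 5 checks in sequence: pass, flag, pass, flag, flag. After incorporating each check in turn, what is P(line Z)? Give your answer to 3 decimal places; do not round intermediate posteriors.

0.427

After 'pass': normaliser = 0.4·0.4000 + 0.35·0.1500 + 0.5·0.4500; P(line X) ≈ 0.3657, P(line Y) ≈ 0.1200, P(line Z) ≈ 0.5143
After 'flag': normaliser = 0.6·0.3657 + 0.65·0.1200 + 0.5·0.5143; P(line X) ≈ 0.3957, P(line Y) ≈ 0.1406, P(line Z) ≈ 0.4637
After 'pass': normaliser = 0.4·0.3957 + 0.35·0.1406 + 0.5·0.4637; P(line X) ≈ 0.3602, P(line Y) ≈ 0.1120, P(line Z) ≈ 0.5277
After 'flag': normaliser = 0.6·0.3602 + 0.65·0.1120 + 0.5·0.5277; P(line X) ≈ 0.3910, P(line Y) ≈ 0.1317, P(line Z) ≈ 0.4773
After 'flag': normaliser = 0.6·0.3910 + 0.65·0.1317 + 0.5·0.4773; P(line X) ≈ 0.4198, P(line Y) ≈ 0.1532, P(line Z) ≈ 0.4270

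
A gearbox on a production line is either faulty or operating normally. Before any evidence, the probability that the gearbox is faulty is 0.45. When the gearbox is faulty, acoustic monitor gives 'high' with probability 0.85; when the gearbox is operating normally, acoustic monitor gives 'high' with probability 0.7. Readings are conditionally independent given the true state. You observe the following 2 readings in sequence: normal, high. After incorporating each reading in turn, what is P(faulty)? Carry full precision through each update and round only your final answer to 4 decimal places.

After 'normal': P(faulty) = 0.15·0.4500 / (0.15·0.4500 + 0.3·0.5500) ≈ 0.2903
After 'high': P(faulty) = 0.85·0.2903 / (0.85·0.2903 + 0.7·0.7097) ≈ 0.3319

0.3319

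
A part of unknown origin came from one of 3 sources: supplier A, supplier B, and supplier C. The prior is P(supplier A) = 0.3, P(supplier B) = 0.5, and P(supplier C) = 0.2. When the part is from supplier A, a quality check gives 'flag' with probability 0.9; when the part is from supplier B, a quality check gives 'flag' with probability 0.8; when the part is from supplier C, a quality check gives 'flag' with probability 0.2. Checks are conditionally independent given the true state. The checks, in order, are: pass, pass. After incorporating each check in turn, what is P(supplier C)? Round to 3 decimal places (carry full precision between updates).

0.848

After 'pass': normaliser = 0.1·0.3000 + 0.2·0.5000 + 0.8·0.2000; P(supplier A) ≈ 0.1034, P(supplier B) ≈ 0.3448, P(supplier C) ≈ 0.5517
After 'pass': normaliser = 0.1·0.1034 + 0.2·0.3448 + 0.8·0.5517; P(supplier A) ≈ 0.0199, P(supplier B) ≈ 0.1325, P(supplier C) ≈ 0.8477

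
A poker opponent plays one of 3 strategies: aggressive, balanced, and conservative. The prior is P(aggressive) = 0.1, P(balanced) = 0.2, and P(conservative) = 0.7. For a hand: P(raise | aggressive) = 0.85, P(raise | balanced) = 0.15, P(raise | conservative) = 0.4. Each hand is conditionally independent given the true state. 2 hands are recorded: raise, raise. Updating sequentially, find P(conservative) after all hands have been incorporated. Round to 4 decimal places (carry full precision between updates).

0.5934

After 'raise': normaliser = 0.85·0.1000 + 0.15·0.2000 + 0.4·0.7000; P(aggressive) ≈ 0.2152, P(balanced) ≈ 0.0759, P(conservative) ≈ 0.7089
After 'raise': normaliser = 0.85·0.2152 + 0.15·0.0759 + 0.4·0.7089; P(aggressive) ≈ 0.3828, P(balanced) ≈ 0.0238, P(conservative) ≈ 0.5934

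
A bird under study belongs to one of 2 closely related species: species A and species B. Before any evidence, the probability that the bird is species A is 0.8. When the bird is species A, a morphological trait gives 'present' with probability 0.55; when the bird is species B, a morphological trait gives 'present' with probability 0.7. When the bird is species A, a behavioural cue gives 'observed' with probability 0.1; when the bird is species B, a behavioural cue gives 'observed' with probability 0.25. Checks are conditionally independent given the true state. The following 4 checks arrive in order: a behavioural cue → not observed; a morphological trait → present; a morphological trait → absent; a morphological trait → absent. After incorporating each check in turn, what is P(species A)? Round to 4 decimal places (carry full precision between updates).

0.8946

After a behavioural cue='not observed': P(species A) = 0.9·0.8000 / (0.9·0.8000 + 0.75·0.2000) ≈ 0.8276
After a morphological trait='present': P(species A) = 0.55·0.8276 / (0.55·0.8276 + 0.7·0.1724) ≈ 0.7904
After a morphological trait='absent': P(species A) = 0.45·0.7904 / (0.45·0.7904 + 0.3·0.2096) ≈ 0.8498
After a morphological trait='absent': P(species A) = 0.45·0.8498 / (0.45·0.8498 + 0.3·0.1502) ≈ 0.8946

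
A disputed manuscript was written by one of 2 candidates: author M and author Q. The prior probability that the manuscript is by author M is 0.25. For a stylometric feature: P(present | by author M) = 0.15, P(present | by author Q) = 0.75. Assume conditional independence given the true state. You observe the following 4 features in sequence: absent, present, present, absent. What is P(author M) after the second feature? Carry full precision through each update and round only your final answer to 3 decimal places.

After 'absent': P(author M) = 0.85·0.2500 / (0.85·0.2500 + 0.25·0.7500) ≈ 0.5312
After 'present': P(author M) = 0.15·0.5312 / (0.15·0.5312 + 0.75·0.4688) ≈ 0.1848

0.185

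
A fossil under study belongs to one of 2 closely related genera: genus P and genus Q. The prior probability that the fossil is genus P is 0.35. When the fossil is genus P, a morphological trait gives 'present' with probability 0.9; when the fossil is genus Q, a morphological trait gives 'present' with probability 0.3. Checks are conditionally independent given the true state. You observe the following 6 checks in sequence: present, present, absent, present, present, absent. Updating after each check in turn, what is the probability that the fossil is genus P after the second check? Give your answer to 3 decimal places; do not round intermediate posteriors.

0.829

After 'present': P(genus P) = 0.9·0.3500 / (0.9·0.3500 + 0.3·0.6500) ≈ 0.6176
After 'present': P(genus P) = 0.9·0.6176 / (0.9·0.6176 + 0.3·0.3824) ≈ 0.8289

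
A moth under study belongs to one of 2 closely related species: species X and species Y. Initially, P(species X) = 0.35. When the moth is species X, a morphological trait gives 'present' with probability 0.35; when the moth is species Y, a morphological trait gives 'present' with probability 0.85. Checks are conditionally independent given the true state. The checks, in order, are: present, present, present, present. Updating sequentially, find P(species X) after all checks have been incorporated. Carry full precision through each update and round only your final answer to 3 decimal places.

0.015

Each posterior becomes the prior for the next update.
After 'present': P(species X) = 0.35·0.3500 / (0.35·0.3500 + 0.85·0.6500) ≈ 0.1815
After 'present': P(species X) = 0.35·0.1815 / (0.35·0.1815 + 0.85·0.8185) ≈ 0.0837
After 'present': P(species X) = 0.35·0.0837 / (0.35·0.0837 + 0.85·0.9163) ≈ 0.0362
After 'present': P(species X) = 0.35·0.0362 / (0.35·0.0362 + 0.85·0.9638) ≈ 0.0152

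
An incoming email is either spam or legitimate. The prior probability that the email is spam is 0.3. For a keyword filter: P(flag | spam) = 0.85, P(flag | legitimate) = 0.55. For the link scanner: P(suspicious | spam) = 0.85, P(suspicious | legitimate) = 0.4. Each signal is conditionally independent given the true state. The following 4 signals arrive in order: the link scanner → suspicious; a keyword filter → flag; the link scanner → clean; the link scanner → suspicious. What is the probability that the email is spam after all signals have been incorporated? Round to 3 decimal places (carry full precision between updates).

After the link scanner='suspicious': P(spam) = 0.85·0.3000 / (0.85·0.3000 + 0.4·0.7000) ≈ 0.4766
After a keyword filter='flag': P(spam) = 0.85·0.4766 / (0.85·0.4766 + 0.55·0.5234) ≈ 0.5846
After the link scanner='clean': P(spam) = 0.15·0.5846 / (0.15·0.5846 + 0.6·0.4154) ≈ 0.2603
After the link scanner='suspicious': P(spam) = 0.85·0.2603 / (0.85·0.2603 + 0.4·0.7397) ≈ 0.4278

0.428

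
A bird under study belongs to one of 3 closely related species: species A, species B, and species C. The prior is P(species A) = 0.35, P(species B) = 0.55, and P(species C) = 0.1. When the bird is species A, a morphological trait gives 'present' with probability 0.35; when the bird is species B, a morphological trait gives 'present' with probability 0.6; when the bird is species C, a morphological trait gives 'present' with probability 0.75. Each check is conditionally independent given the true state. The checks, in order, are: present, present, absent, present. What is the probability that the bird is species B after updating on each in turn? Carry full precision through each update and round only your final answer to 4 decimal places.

After 'present': normaliser = 0.35·0.3500 + 0.6·0.5500 + 0.75·0.1000; P(species A) ≈ 0.2322, P(species B) ≈ 0.6256, P(species C) ≈ 0.1422
After 'present': normaliser = 0.35·0.2322 + 0.6·0.6256 + 0.75·0.1422; P(species A) ≈ 0.1443, P(species B) ≈ 0.6664, P(species C) ≈ 0.1893
After 'absent': normaliser = 0.65·0.1443 + 0.4·0.6664 + 0.25·0.1893; P(species A) ≈ 0.2301, P(species B) ≈ 0.6538, P(species C) ≈ 0.1161
After 'present': normaliser = 0.35·0.2301 + 0.6·0.6538 + 0.75·0.1161; P(species A) ≈ 0.1438, P(species B) ≈ 0.7007, P(species C) ≈ 0.1555

0.7007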